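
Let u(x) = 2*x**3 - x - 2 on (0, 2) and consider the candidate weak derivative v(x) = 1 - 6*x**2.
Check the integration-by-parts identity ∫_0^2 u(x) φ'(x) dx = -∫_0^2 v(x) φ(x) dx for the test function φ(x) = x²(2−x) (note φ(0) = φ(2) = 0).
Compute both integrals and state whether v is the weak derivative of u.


LHS = -172/15, RHS = 172/15. No, v is not the weak derivative of u.

u(x) = 2*x**3 - x - 2, classical derivative u'(x) = 6*x**2 - 1.
φ(x) = x²(2−x), so φ'(x) = x*(4 - 3*x).
Note φ(0) = φ(2) = 0, so the boundary term u·φ vanishes.
LHS = ∫_0^2 u(x) φ'(x) dx = ∫_0^2 (-6*x^5 + 8*x^4 + 3*x^3 + 2*x^2 - 8*x) dx. Term by term:
  ∫_0^2 -6*x^5 dx = -64;  ∫_0^2 8*x^4 dx = 256/5;  ∫_0^2 3*x^3 dx = 12;
  ∫_0^2 2*x^2 dx = 16/3;  ∫_0^2 -8*x dx = -16.
Sum: -64 + 256/5 + 12 + 16/3 − 16 = -172/15.
So LHS = -172/15.
∫_0^2 v(x) φ(x) dx = ∫_0^2 (6*x^5 - 12*x^4 - x^3 + 2*x^2) dx. Term by term:
  ∫_0^2 6*x^5 dx = 64;  ∫_0^2 -12*x^4 dx = -384/5;  ∫_0^2 -x^3 dx = -4;
  ∫_0^2 2*x^2 dx = 16/3.
Sum: 64 − 384/5 − 4 + 16/3 = -172/15.
So RHS = -∫_0^2 v(x) φ(x) dx = 172/15.
LHS − RHS = -344/15 ≠ 0, so the identity fails.
(For a valid weak derivative the identity must hold for EVERY test function, in particular this one. The failure shows v is NOT the weak derivative of u.)
Correct weak derivative would be u'(x) = 6*x**2 - 1.


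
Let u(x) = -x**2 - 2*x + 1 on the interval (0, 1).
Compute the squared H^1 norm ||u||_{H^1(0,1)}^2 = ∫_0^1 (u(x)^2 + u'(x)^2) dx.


||u||_{H^1}^2 = 51/5

The H^1 norm (squared) on an interval (0, L) is
  ||u||_{H^1}^2 = ∫_0^L u(x)^2 dx + ∫_0^L u'(x)^2 dx.
Compute u'(x) = -2*x - 2.
Then u(x)^2 = x**4 + 4*x**3 + 2*x**2 - 4*x + 1 and u'(x)^2 = 4*x**2 + 8*x + 4.
Integrate each monomial from 0 to 1 using ∫_0^1 c·x^n dx = c·1^(n+1)/(n+1):
  ∫_0^1 u(x)^2 dx = ∫_0^1 (x^4 + 4*x^3 + 2*x^2 - 4*x + 1) dx. Term by term:
    ∫_0^1 x^4 dx = 1/5;  ∫_0^1 4*x^3 dx = 1;  ∫_0^1 2*x^2 dx = 2/3;
    ∫_0^1 -4*x dx = -2;  ∫_0^1 1 dx = 1.
  Sum: 1/5 + 1 + 2/3 − 2 + 1 = 13/15.
  ∫_0^1 u'(x)^2 dx = ∫_0^1 (4*x^2 + 8*x + 4) dx. Term by term:
    ∫_0^1 4*x^2 dx = 4/3;  ∫_0^1 8*x dx = 4;  ∫_0^1 4 dx = 4.
  Sum: 4/3 + 4 + 4 = 28/3.
Adding: ||u||_{H^1}^2 = 13/15 + 28/3 = 51/5.


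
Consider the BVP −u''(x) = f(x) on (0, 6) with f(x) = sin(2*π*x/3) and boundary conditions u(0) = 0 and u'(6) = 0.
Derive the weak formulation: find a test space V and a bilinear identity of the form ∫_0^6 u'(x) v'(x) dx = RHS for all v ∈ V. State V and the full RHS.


V = {v ∈ H^1(0, 6) : v(0) = 0} (test functions vanish at x = 0 where u is specified); weak form: ∫_0^6 u'v' dx = ∫_0^6 (sin(2*π*x/3)) v dx for all v ∈ V.

Multiply both sides by a test function v and integrate from 0 to 6:
  ∫_0^6 −u''(x) v(x) dx = ∫_0^6 f(x) v(x) dx.
Integrate the LHS by parts once:
  ∫_0^6 −u'' v dx = −[u'(x) v(x)]_0^6 + ∫_0^6 u'(x) v'(x) dx.
Thus ∫_0^6 u'(x) v'(x) dx = ∫_0^6 f(x) v(x) dx + [u'(x) v(x)]_0^6.
Choose V so that boundary terms are either known or forced to vanish.
Mixed BC: u(0) = 0 (Dirichlet) and u'(6) = 0 (Neumann). Define V = {v ∈ H^1(0, 6) : v(0) = 0}. Then [u' v]_0^6 = u'(6)·v(6) − u'(0)·0 = 0.
Weak formulation: find u (satisfying any essential BC) such that ∫_0^6 u'(x) v'(x) dx = ∫_0^6 f v dx for all v ∈ V (Dirichlet at 0 absorbed into V; the Neumann datum at x = 6 is zero, so no boundary term remains).
Substituting f(x) = sin(2*π*x/3), the right-hand side is ∫_0^6 (sin(2*π*x/3)) v dx.


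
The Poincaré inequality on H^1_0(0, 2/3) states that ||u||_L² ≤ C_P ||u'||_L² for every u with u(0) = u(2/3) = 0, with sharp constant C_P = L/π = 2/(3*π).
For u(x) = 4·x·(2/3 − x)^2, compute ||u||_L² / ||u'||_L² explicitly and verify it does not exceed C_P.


||u||_L² / ||u'||_L² = sqrt(14)/21 < C_P = 2/(3*π).

u(x) = 4·x·(2/3 − x)^2, so u'(x) = 12*x^2 - 32*x/3 + 16/9.
u(x) = 4·x·(2/3 − x)^2 vanishes at x = 0 and x = 2/3, so u ∈ H^1_0(0, 2/3). Differentiate via the product rule and integrate the resulting polynomials term by term.
  ∫_0^2/3 u² dx = ∫_0^2/3 (16*x^6 - 128*x^5/3 + 128*x^4/3 - 512*x^3/27 + 256*x^2/81) dx. Term by term:
    ∫_0^2/3 16*x^6 dx = 2048/15309;  ∫_0^2/3 -128*x^5/3 dx = -4096/6561;  ∫_0^2/3 128*x^4/3 dx = 4096/3645;
    ∫_0^2/3 -512*x^3/27 dx = -2048/2187;  ∫_0^2/3 256*x^2/81 dx = 2048/6561.
  Sum: 2048/15309 − 4096/6561 + 4096/3645 − 2048/2187 + 2048/6561 = 2048/229635.
  ∫_0^2/3 (u')² dx = ∫_0^2/3 (144*x^4 - 256*x^3 + 1408*x^2/9 - 1024*x/27 + 256/81) dx. Term by term:
    ∫_0^2/3 144*x^4 dx = 512/135;  ∫_0^2/3 -256*x^3 dx = -1024/81;  ∫_0^2/3 1408*x^2/9 dx = 11264/729;
    ∫_0^2/3 -1024*x/27 dx = -2048/243;  ∫_0^2/3 256/81 dx = 512/243.
  Sum: 512/135 − 1024/81 + 11264/729 − 2048/243 + 512/243 = 1024/3645.
∫_0^2/3 u² dx = 2048/229635, so ||u||_L² = 32*sqrt(70)/2835.
∫_0^2/3 (u')² dx = 1024/3645, so ||u'||_L² = 32*sqrt(5)/135.
Ratio ||u||_L² / ||u'||_L² = sqrt(14)/21.
Sharp Poincaré constant on H^1_0(0, 2/3) is C_P = L/π = 2/(3*π), achieved by sin(3*π/2·x).
A polynomial bump cannot attain the sharp Poincaré constant (only the first sine eigenfunction does), so the ratio is strictly less than C_P, consistent with ||u||_L² ≤ C_P ||u'||_L².


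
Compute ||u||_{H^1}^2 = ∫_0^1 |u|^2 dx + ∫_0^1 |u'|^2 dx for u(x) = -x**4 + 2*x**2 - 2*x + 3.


||u||_{H^1}^2 = 2318/315

The H^1 norm (squared) on an interval (0, L) is
  ||u||_{H^1}^2 = ∫_0^L u(x)^2 dx + ∫_0^L u'(x)^2 dx.
Compute u'(x) = -4*x**3 + 4*x - 2.
Then u(x)^2 = x**8 - 4*x**6 + 4*x**5 - 2*x**4 - 8*x**3 + 16*x**2 - 12*x + 9 and u'(x)^2 = 16*x**6 - 32*x**4 + 16*x**3 + 16*x**2 - 16*x + 4.
Integrate each monomial from 0 to 1 using ∫_0^1 c·x^n dx = c·1^(n+1)/(n+1):
  ∫_0^1 u(x)^2 dx = ∫_0^1 (x^8 - 4*x^6 + 4*x^5 - 2*x^4 - 8*x^3 + 16*x^2 - 12*x + 9) dx. Term by term:
    ∫_0^1 x^8 dx = 1/9;  ∫_0^1 -4*x^6 dx = -4/7;  ∫_0^1 4*x^5 dx = 2/3;
    ∫_0^1 -2*x^4 dx = -2/5;  ∫_0^1 -8*x^3 dx = -2;  ∫_0^1 16*x^2 dx = 16/3;
    ∫_0^1 -12*x dx = -6;  ∫_0^1 9 dx = 9.
  Sum: 1/9 − 4/7 + 2/3 − 2/5 − 2 + 16/3 − 6 + 9 = 1934/315.
  ∫_0^1 u'(x)^2 dx = ∫_0^1 (16*x^6 - 32*x^4 + 16*x^3 + 16*x^2 - 16*x + 4) dx. Term by term:
    ∫_0^1 16*x^6 dx = 16/7;  ∫_0^1 -32*x^4 dx = -32/5;  ∫_0^1 16*x^3 dx = 4;
    ∫_0^1 16*x^2 dx = 16/3;  ∫_0^1 -16*x dx = -8;  ∫_0^1 4 dx = 4.
  Sum: 16/7 − 32/5 + 4 + 16/3 − 8 + 4 = 128/105.
Adding: ||u||_{H^1}^2 = 1934/315 + 128/105 = 2318/315.


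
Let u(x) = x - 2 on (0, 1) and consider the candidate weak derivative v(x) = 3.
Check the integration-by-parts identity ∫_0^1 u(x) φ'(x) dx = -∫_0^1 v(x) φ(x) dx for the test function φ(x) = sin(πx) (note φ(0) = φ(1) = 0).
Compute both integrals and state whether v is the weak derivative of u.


LHS = -2/π, RHS = -6/π. No, v is not the weak derivative of u.

u(x) = x - 2, classical derivative u'(x) = 1.
φ(x) = sin(πx), so φ'(x) = π*cos(π*x).
Note φ(0) = φ(1) = 0, so the boundary term u·φ vanishes.
LHS = ∫_0^1 u(x) φ'(x) dx = ∫_0^1 (π*x*cos(π*x) - 2*π*cos(π*x)) dx. Term by term:
  ∫_0^1 -2*π*cos(π*x) dx = 0;  ∫_0^1 π*x*cos(π*x) dx = -2/π.
Sum: 0 − 2/π = -2/π.
So LHS = -2/π.
∫_0^1 v(x) φ(x) dx = ∫_0^1 (3*sin(π*x)) dx. Term by term:
  ∫_0^1 3*sin(π*x) dx = 6/π.
So RHS = -∫_0^1 v(x) φ(x) dx = -6/π.
LHS − RHS = 4/π ≠ 0, so the identity fails.
(For a valid weak derivative the identity must hold for EVERY test function, in particular this one. The failure shows v is NOT the weak derivative of u.)
Correct weak derivative would be u'(x) = 1.


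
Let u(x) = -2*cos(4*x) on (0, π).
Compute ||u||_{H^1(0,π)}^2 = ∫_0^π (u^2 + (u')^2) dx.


||u||_{H^1(0,π)}^2 = 34*π

u'(x) = 8*sin(4*x).
Expand u² and (u')² and integrate term by term on (0, π), using: for integers n ≥ 1, ∫_0^π sin²(nx) dx = ∫_0^π cos²(nx) dx = π/2; for n ≠ n', ∫_0^π sin(nx)sin(n'x) dx = ∫_0^π cos(nx)cos(n'x) dx = 0; and by product-to-sum, ∫_0^π sin(nx)cos(n'x) dx = ½∫_0^π [sin((n+n')x) + sin((n−n')x)] dx, which is 0 when n+n' is even and 2n/(n²−n'²) when n+n' is odd (it need not vanish on (0, π)).
  u² squared terms: (-2)²·∫cos(4x)² dx = 4·π/2 = 2*π.
  So ∫_0^π u² dx = 2*π.
  (u')² squared terms: (8)²·∫sin(4x)² dx = 64·π/2 = 32*π.
  So ∫_0^π (u')² dx = 32*π.
||u||_{H^1}^2 = (2*π) + (32*π) = 34*π.


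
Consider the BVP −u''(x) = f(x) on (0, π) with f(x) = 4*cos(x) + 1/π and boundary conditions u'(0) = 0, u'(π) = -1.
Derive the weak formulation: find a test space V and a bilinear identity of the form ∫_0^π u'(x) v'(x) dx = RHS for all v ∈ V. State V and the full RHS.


V = H^1(0, π) (v unrestricted at boundary; u is determined up to an additive constant); weak form: ∫_0^π u'v' dx = ∫_0^π (4*cos(x) + 1/π) v dx − v(π) for all v ∈ V.

Multiply both sides by a test function v and integrate from 0 to π:
  ∫_0^π −u''(x) v(x) dx = ∫_0^π f(x) v(x) dx.
Integrate the LHS by parts once:
  ∫_0^π −u'' v dx = −[u'(x) v(x)]_0^π + ∫_0^π u'(x) v'(x) dx.
Thus ∫_0^π u'(x) v'(x) dx = ∫_0^π f(x) v(x) dx + [u'(x) v(x)]_0^π.
Choose V so that boundary terms are either known or forced to vanish.
u has inhomogeneous Neumann u'(0) = 0, u'(π) = -1. [u' v]_0^π = (-1)·v(π) − (0)·v(0) = − v(π). Take V = H^1(0, π); boundary term becomes part of RHS.
Weak formulation: find u (satisfying any essential BC) such that ∫_0^π u'(x) v'(x) dx = ∫_0^π f v dx − v(π) for all v ∈ V (Neumann data are natural BCs: they enter the RHS as boundary terms).
Substituting f(x) = 4*cos(x) + 1/π, the right-hand side is ∫_0^π (4*cos(x) + 1/π) v dx − v(π).
Compatibility check (pure Neumann): taking v ≡ 1 ∈ V gives 0 = ∫_0^π f dx + (-1) − (0), i.e. ∫_0^π f dx must equal u'(0) − u'(π) = 1. Indeed ∫_0^π (4*cos(x) + 1/π) dx = 1, so the data are compatible. The solution is then unique only up to an additive constant (fix it e.g. by requiring ∫_0^π u dx = 0).


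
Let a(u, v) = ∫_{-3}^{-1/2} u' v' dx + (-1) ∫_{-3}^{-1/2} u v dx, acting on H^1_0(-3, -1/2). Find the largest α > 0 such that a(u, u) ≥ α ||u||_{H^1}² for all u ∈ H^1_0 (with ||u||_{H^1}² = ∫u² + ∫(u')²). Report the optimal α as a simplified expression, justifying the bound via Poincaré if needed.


α = (-25 + 4*π^2)/(25 + 4*π^2)

Coercivity of a(·,·) on H^1_0(-3, -1/2) means a(u, u) ≥ α ||u||_{H^1}² for every u ∈ H^1_0.
The interval has length L = 5/2, and Poincaré/coercivity depend only on L. Here a(u, u) = ∫(u')² + (-1)·∫u².
Here c = -1 < 0 with |c| < (π/L)² = 4*π^2/25, so coercivity still holds. The condition a(u,u) ≥ α||u||_{H^1}² reads (1−α)∫(u')² ≥ (α−c)∫u². Any admissible α is ≤ 1 (rapidly oscillating u have ∫u²/∫(u')² → 0), and α = 1 would force 0 ≥ (1−c)∫u², impossible since c < 1; so 1−α > 0. By the sharp Poincaré inequality on H^1_0 of an interval of length L, ∫(u')² ≥ (π/L)²∫u² with equality for the first sine mode sin(π(x−x₀)/L) (x₀ the left endpoint), so the inequality holds for all u iff (1−α)(π/L)² ≥ α − c, i.e. α ≤ ((π/L)² + c)/((π/L)² + 1) = (1 + c(L/π)²)/(1 + (L/π)²). (Direct route, valid since c ≤ 0: Poincaré gives c∫u² ≥ c(L/π)²∫(u')², so a(u,u) ≥ (1 + c(L/π)²)∫(u')², while ||u||_{H^1}² ≤ (1 + (L/π)²)∫(u')²; dividing yields the same α.) With (π/L)² = 4*π^2/25 and c = -1, the largest admissible constant is α = ((π/L)² + c)/((π/L)² + 1).
Simplifying, α = (-25 + 4*π^2)/(25 + 4*π^2).


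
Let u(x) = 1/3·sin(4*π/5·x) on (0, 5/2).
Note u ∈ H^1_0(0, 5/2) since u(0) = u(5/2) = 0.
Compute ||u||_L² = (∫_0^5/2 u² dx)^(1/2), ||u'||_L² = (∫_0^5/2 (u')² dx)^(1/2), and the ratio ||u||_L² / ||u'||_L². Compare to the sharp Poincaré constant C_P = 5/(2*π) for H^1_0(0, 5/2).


||u||_L² / ||u'||_L² = 5/(4*π) < C_P = 5/(2*π).

u(x) = 1/3·sin(4*π/5·x), so u'(x) = 4*π*cos(4*π*x/5)/15.
Writing u(x) = A·sin(kπx/L) with A = 1/3 and k = 2, use ∫_0^L sin²(kπx/L) dx = L/2 and ∫_0^L cos²(kπx/L) dx = L/2.
u² = 1/9·sin²(4*π/5·x) and (u')² = 16*π^2/225·cos²(4*π/5·x), and each of sin², cos² integrates to L/2 = 5/4 over (0, 5/2).
∫_0^5/2 u² dx = 5/36, so ||u||_L² = sqrt(5)/6.
∫_0^5/2 (u')² dx = 4*π^2/45, so ||u'||_L² = 2*sqrt(5)*π/15.
Ratio ||u||_L² / ||u'||_L² = 5/(4*π).
Sharp Poincaré constant on H^1_0(0, 5/2) is C_P = L/π = 5/(2*π), achieved by sin(2*π/5·x).
This is the k = 2 harmonic; the ratio L/(kπ) is strictly less than C_P = L/π, consistent with the sharp inequality ||u||_L² ≤ C_P ||u'||_L².


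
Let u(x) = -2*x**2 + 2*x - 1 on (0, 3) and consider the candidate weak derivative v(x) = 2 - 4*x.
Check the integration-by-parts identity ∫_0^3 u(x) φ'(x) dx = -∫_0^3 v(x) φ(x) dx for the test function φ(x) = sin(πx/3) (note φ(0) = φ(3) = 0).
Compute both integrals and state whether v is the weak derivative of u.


LHS = 24/π, RHS = 24/π. Yes, v = u' weakly.

u(x) = -2*x**2 + 2*x - 1, classical derivative u'(x) = 2 - 4*x.
φ(x) = sin(πx/3), so φ'(x) = π*cos(π*x/3)/3.
Note φ(0) = φ(3) = 0, so the boundary term u·φ vanishes.
LHS = ∫_0^3 u(x) φ'(x) dx = ∫_0^3 (-2*π*x^2*cos(π*x/3)/3 + 2*π*x*cos(π*x/3)/3 - π*cos(π*x/3)/3) dx. Term by term:
  ∫_0^3 -π*cos(π*x/3)/3 dx = 0;  ∫_0^3 -2*π*x^2*cos(π*x/3)/3 dx = 36/π;  ∫_0^3 2*π*x*cos(π*x/3)/3 dx = -12/π.
Sum: 0 + 36/π − 12/π = 24/π.
So LHS = 24/π.
∫_0^3 v(x) φ(x) dx = ∫_0^3 (-4*x*sin(π*x/3) + 2*sin(π*x/3)) dx. Term by term:
  ∫_0^3 2*sin(π*x/3) dx = 12/π;  ∫_0^3 -4*x*sin(π*x/3) dx = -36/π.
Sum: 12/π − 36/π = -24/π.
So RHS = -∫_0^3 v(x) φ(x) dx = 24/π.
LHS = RHS, so the identity holds for this test φ.
Moreover u is smooth here and v(x) = u'(x) = 2 - 4*x pointwise, so the identity holds for every test function. Hence v is the weak derivative of u.


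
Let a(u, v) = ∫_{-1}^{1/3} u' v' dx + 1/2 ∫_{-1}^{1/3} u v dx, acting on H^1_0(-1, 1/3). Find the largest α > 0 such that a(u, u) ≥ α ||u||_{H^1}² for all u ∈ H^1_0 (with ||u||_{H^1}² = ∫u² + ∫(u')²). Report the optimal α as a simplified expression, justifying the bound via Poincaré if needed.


α = (8 + 9*π^2)/(16 + 9*π^2)

Coercivity of a(·,·) on H^1_0(-1, 1/3) means a(u, u) ≥ α ||u||_{H^1}² for every u ∈ H^1_0.
The interval has length L = 4/3, and Poincaré/coercivity depend only on L. Here a(u, u) = ∫(u')² + (1/2)·∫u².
Here 0 < c = 1/2 < 1. The condition a(u,u) ≥ α||u||_{H^1}² reads (1−α)∫(u')² ≥ (α−c)∫u². Any admissible α is ≤ 1 (rapidly oscillating u have ∫u²/∫(u')² → 0), and α = 1 would force 0 ≥ (1−c)∫u², impossible since c < 1; so 1−α > 0. By the sharp Poincaré inequality on H^1_0 of an interval of length L, ∫(u')² ≥ (π/L)²∫u² with equality for the first sine mode sin(π(x−x₀)/L) (x₀ the left endpoint), so the inequality holds for all u iff (1−α)(π/L)² ≥ α − c, i.e. α ≤ ((π/L)² + c)/((π/L)² + 1) = (1 + c(L/π)²)/(1 + (L/π)²). With (π/L)² = 9*π^2/16 and c = 1/2, the largest admissible constant is α = ((π/L)² + c)/((π/L)² + 1).
Simplifying, α = (8 + 9*π^2)/(16 + 9*π^2).


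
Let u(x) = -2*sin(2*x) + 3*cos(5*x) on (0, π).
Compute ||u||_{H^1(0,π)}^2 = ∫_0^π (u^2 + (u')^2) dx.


||u||_{H^1(0,π)}^2 = 416/7 + 127*π

u'(x) = -15*sin(5*x) - 4*cos(2*x).
Expand u² and (u')² and integrate term by term on (0, π), using: for integers n ≥ 1, ∫_0^π sin²(nx) dx = ∫_0^π cos²(nx) dx = π/2; for n ≠ n', ∫_0^π sin(nx)sin(n'x) dx = ∫_0^π cos(nx)cos(n'x) dx = 0; and by product-to-sum, ∫_0^π sin(nx)cos(n'x) dx = ½∫_0^π [sin((n+n')x) + sin((n−n')x)] dx, which is 0 when n+n' is even and 2n/(n²−n'²) when n+n' is odd (it need not vanish on (0, π)).
  u² squared terms: (-2)²·∫sin(2x)² dx = 4·π/2 = 2*π;  (3)²·∫cos(5x)² dx = 9·π/2 = 9*π/2.
  u² cross terms: 2·(-2)·(3)·∫sin(2x)·cos(5x) dx = -12·(-4/21) = 16/7.
  So ∫_0^π u² dx = 2*π + 9*π/2 + 16/7 = 16/7 + 13*π/2.
  (u')² squared terms: (-15)²·∫sin(5x)² dx = 225·π/2 = 225*π/2;  (-4)²·∫cos(2x)² dx = 16·π/2 = 8*π.
  (u')² cross terms: 2·(-15)·(-4)·∫sin(5x)·cos(2x) dx = 120·(10/21) = 400/7.
  So ∫_0^π (u')² dx = 225*π/2 + 8*π + 400/7 = 400/7 + 241*π/2.
||u||_{H^1}^2 = (16/7 + 13*π/2) + (400/7 + 241*π/2) = 416/7 + 127*π.


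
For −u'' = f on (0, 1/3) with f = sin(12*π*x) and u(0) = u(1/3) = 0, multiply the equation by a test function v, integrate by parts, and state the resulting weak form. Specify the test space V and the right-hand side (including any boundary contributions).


V = H^1_0(0, 1/3) (so v(0) = v(1/3) = 0); weak form: ∫_0^1/3 u'v' dx = ∫_0^1/3 (sin(12*π*x)) v dx for all v ∈ V.

Multiply both sides by a test function v and integrate from 0 to 1/3:
  ∫_0^1/3 −u''(x) v(x) dx = ∫_0^1/3 f(x) v(x) dx.
Integrate the LHS by parts once:
  ∫_0^1/3 −u'' v dx = −[u'(x) v(x)]_0^1/3 + ∫_0^1/3 u'(x) v'(x) dx.
Thus ∫_0^1/3 u'(x) v'(x) dx = ∫_0^1/3 f(x) v(x) dx + [u'(x) v(x)]_0^1/3.
Choose V so that boundary terms are either known or forced to vanish.
u is Dirichlet: u(0) = u(1/3) = 0. Let V = H^1_0(0, 1/3); then v(0) = v(1/3) = 0, and [u' v]_0^1/3 = 0.
Weak formulation: find u (satisfying any essential BC) such that ∫_0^1/3 u'(x) v'(x) dx = ∫_0^1/3 f v dx for all v ∈ V.
Substituting f(x) = sin(12*π*x), the right-hand side is ∫_0^1/3 (sin(12*π*x)) v dx.


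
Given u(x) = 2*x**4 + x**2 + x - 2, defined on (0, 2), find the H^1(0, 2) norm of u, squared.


||u||_{H^1}^2 = 110774/63

The H^1 norm (squared) on an interval (0, L) is
  ||u||_{H^1}^2 = ∫_0^L u(x)^2 dx + ∫_0^L u'(x)^2 dx.
Compute u'(x) = 8*x**3 + 2*x + 1.
Then u(x)^2 = 4*x**8 + 4*x**6 + 4*x**5 - 7*x**4 + 2*x**3 - 3*x**2 - 4*x + 4 and u'(x)^2 = 64*x**6 + 32*x**4 + 16*x**3 + 4*x**2 + 4*x + 1.
Integrate each monomial from 0 to 2 using ∫_0^2 c·x^n dx = c·2^(n+1)/(n+1):
  ∫_0^2 u(x)^2 dx = ∫_0^2 (4*x^8 + 4*x^6 + 4*x^5 - 7*x^4 + 2*x^3 - 3*x^2 - 4*x + 4) dx. Term by term:
    ∫_0^2 4*x^8 dx = 2048/9;  ∫_0^2 4*x^6 dx = 512/7;  ∫_0^2 4*x^5 dx = 128/3;
    ∫_0^2 -7*x^4 dx = -224/5;  ∫_0^2 2*x^3 dx = 8;  ∫_0^2 -3*x^2 dx = -8;
    ∫_0^2 -4*x dx = -8;  ∫_0^2 4 dx = 8.
  Sum: 2048/9 + 512/7 + 128/3 − 224/5 + 8 − 8 − 8 + 8 = 94048/315.
  ∫_0^2 u'(x)^2 dx = ∫_0^2 (64*x^6 + 32*x^4 + 16*x^3 + 4*x^2 + 4*x + 1) dx. Term by term:
    ∫_0^2 64*x^6 dx = 8192/7;  ∫_0^2 32*x^4 dx = 1024/5;  ∫_0^2 16*x^3 dx = 64;
    ∫_0^2 4*x^2 dx = 32/3;  ∫_0^2 4*x dx = 8;  ∫_0^2 1 dx = 2.
  Sum: 8192/7 + 1024/5 + 64 + 32/3 + 8 + 2 = 153274/105.
Adding: ||u||_{H^1}^2 = 94048/315 + 153274/105 = 110774/63.


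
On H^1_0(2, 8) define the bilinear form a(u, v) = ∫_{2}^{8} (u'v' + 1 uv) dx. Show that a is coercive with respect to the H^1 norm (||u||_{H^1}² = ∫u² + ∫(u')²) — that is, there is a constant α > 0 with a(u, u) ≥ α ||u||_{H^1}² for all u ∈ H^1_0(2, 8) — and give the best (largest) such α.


α = 1

Coercivity of a(·,·) on H^1_0(2, 8) means a(u, u) ≥ α ||u||_{H^1}² for every u ∈ H^1_0.
The interval has length L = 6, and Poincaré/coercivity depend only on L. Here a(u, u) = ∫(u')² + (1)·∫u².
Here c = 1 ≥ 1, so a(u,u) = ∫(u')² + c∫u² ≥ ∫(u')² + ∫u² = ||u||_{H^1}², i.e. α = 1 works. No larger α is possible: a(u,u) ≥ α||u||_{H^1}² means (1−α)∫(u')² ≥ (α−c)∫u², and for the modes u_n = sin(nπ(x−x₀)/L) (x₀ the left endpoint) one has ∫u_n²/∫(u_n')² = (L/(nπ))² → 0, so a(u_n,u_n)/||u_n||_{H^1}² → 1. Hence the optimal constant is α = 1.
Therefore α = 1.


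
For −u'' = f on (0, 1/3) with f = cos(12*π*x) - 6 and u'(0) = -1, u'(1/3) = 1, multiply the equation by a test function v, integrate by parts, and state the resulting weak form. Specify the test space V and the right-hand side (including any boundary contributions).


V = H^1(0, 1/3) (v unrestricted at boundary; u is determined up to an additive constant); weak form: ∫_0^1/3 u'v' dx = ∫_0^1/3 (cos(12*π*x) - 6) v dx + v(1/3) + v(0) for all v ∈ V.

Multiply both sides by a test function v and integrate from 0 to 1/3:
  ∫_0^1/3 −u''(x) v(x) dx = ∫_0^1/3 f(x) v(x) dx.
Integrate the LHS by parts once:
  ∫_0^1/3 −u'' v dx = −[u'(x) v(x)]_0^1/3 + ∫_0^1/3 u'(x) v'(x) dx.
Thus ∫_0^1/3 u'(x) v'(x) dx = ∫_0^1/3 f(x) v(x) dx + [u'(x) v(x)]_0^1/3.
Choose V so that boundary terms are either known or forced to vanish.
u has inhomogeneous Neumann u'(0) = -1, u'(1/3) = 1. [u' v]_0^1/3 = (1)·v(1/3) − (-1)·v(0) = v(1/3) + v(0). Take V = H^1(0, 1/3); boundary term becomes part of RHS.
Weak formulation: find u (satisfying any essential BC) such that ∫_0^1/3 u'(x) v'(x) dx = ∫_0^1/3 f v dx + v(1/3) + v(0) for all v ∈ V (Neumann data are natural BCs: they enter the RHS as boundary terms).
Substituting f(x) = cos(12*π*x) - 6, the right-hand side is ∫_0^1/3 (cos(12*π*x) - 6) v dx + v(1/3) + v(0).
Compatibility check (pure Neumann): taking v ≡ 1 ∈ V gives 0 = ∫_0^1/3 f dx + (1) − (-1), i.e. ∫_0^1/3 f dx must equal u'(0) − u'(1/3) = -2. Indeed ∫_0^1/3 (cos(12*π*x) - 6) dx = -2, so the data are compatible. The solution is then unique only up to an additive constant (fix it e.g. by requiring ∫_0^1/3 u dx = 0).


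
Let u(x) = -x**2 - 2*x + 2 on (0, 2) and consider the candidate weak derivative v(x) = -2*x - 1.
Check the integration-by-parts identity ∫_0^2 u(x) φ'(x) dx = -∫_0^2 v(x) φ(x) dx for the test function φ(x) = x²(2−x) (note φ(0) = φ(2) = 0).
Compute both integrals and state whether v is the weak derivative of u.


LHS = 88/15, RHS = 68/15. No, v is not the weak derivative of u.

u(x) = -x**2 - 2*x + 2, classical derivative u'(x) = -2*x - 2.
φ(x) = x²(2−x), so φ'(x) = x*(4 - 3*x).
Note φ(0) = φ(2) = 0, so the boundary term u·φ vanishes.
LHS = ∫_0^2 u(x) φ'(x) dx = ∫_0^2 (3*x^4 + 2*x^3 - 14*x^2 + 8*x) dx. Term by term:
  ∫_0^2 3*x^4 dx = 96/5;  ∫_0^2 2*x^3 dx = 8;  ∫_0^2 -14*x^2 dx = -112/3;
  ∫_0^2 8*x dx = 16.
Sum: 96/5 + 8 − 112/3 + 16 = 88/15.
So LHS = 88/15.
∫_0^2 v(x) φ(x) dx = ∫_0^2 (2*x^4 - 3*x^3 - 2*x^2) dx. Term by term:
  ∫_0^2 2*x^4 dx = 64/5;  ∫_0^2 -3*x^3 dx = -12;  ∫_0^2 -2*x^2 dx = -16/3.
Sum: 64/5 − 12 − 16/3 = -68/15.
So RHS = -∫_0^2 v(x) φ(x) dx = 68/15.
LHS − RHS = 4/3 ≠ 0, so the identity fails.
(For a valid weak derivative the identity must hold for EVERY test function, in particular this one. The failure shows v is NOT the weak derivative of u.)
Correct weak derivative would be u'(x) = -2*x - 2.


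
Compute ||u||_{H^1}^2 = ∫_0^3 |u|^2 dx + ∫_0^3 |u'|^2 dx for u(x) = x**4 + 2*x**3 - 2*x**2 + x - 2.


||u||_{H^1}^2 = 1063941/70

The H^1 norm (squared) on an interval (0, L) is
  ||u||_{H^1}^2 = ∫_0^L u(x)^2 dx + ∫_0^L u'(x)^2 dx.
Compute u'(x) = 4*x**3 + 6*x**2 - 4*x + 1.
Then u(x)^2 = x**8 + 4*x**7 - 6*x**5 + 4*x**4 - 12*x**3 + 9*x**2 - 4*x + 4 and u'(x)^2 = 16*x**6 + 48*x**5 + 4*x**4 - 40*x**3 + 28*x**2 - 8*x + 1.
Integrate each monomial from 0 to 3 using ∫_0^3 c·x^n dx = c·3^(n+1)/(n+1):
  ∫_0^3 u(x)^2 dx = ∫_0^3 (x^8 + 4*x^7 - 6*x^5 + 4*x^4 - 12*x^3 + 9*x^2 - 4*x + 4) dx. Term by term:
    ∫_0^3 x^8 dx = 2187;  ∫_0^3 4*x^7 dx = 6561/2;  ∫_0^3 -6*x^5 dx = -729;
    ∫_0^3 4*x^4 dx = 972/5;  ∫_0^3 -12*x^3 dx = -243;  ∫_0^3 9*x^2 dx = 81;
    ∫_0^3 -4*x dx = -18;  ∫_0^3 4 dx = 12.
  Sum: 2187 + 6561/2 − 729 + 972/5 − 243 + 81 − 18 + 12 = 47649/10.
  ∫_0^3 u'(x)^2 dx = ∫_0^3 (16*x^6 + 48*x^5 + 4*x^4 - 40*x^3 + 28*x^2 - 8*x + 1) dx. Term by term:
    ∫_0^3 16*x^6 dx = 34992/7;  ∫_0^3 48*x^5 dx = 5832;  ∫_0^3 4*x^4 dx = 972/5;
    ∫_0^3 -40*x^3 dx = -810;  ∫_0^3 28*x^2 dx = 252;  ∫_0^3 -8*x dx = -36;
    ∫_0^3 1 dx = 3.
  Sum: 34992/7 + 5832 + 972/5 − 810 + 252 − 36 + 3 = 365199/35.
Adding: ||u||_{H^1}^2 = 47649/10 + 365199/35 = 1063941/70.


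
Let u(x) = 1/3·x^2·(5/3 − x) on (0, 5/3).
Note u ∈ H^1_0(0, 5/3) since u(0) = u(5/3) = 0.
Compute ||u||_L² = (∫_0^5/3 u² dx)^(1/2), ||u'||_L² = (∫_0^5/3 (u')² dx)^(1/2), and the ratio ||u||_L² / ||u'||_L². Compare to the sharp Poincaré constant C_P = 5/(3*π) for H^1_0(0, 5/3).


||u||_L² / ||u'||_L² = 5*sqrt(14)/42 < C_P = 5/(3*π).

u(x) = 1/3·x^2·(5/3 − x), so u'(x) = x*(10 - 9*x)/9.
u(x) = 1/3·x^2·(5/3 − x) vanishes at x = 0 and x = 5/3, so u ∈ H^1_0(0, 5/3). Differentiate via the product rule and integrate the resulting polynomials term by term.
  ∫_0^5/3 u² dx = ∫_0^5/3 (x^6/9 - 10*x^5/27 + 25*x^4/81) dx. Term by term:
    ∫_0^5/3 x^6/9 dx = 78125/137781;  ∫_0^5/3 -10*x^5/27 dx = -78125/59049;  ∫_0^5/3 25*x^4/81 dx = 15625/19683.
  Sum: 78125/137781 − 78125/59049 + 15625/19683 = 15625/413343.
  ∫_0^5/3 (u')² dx = ∫_0^5/3 (x^4 - 20*x^3/9 + 100*x^2/81) dx. Term by term:
    ∫_0^5/3 x^4 dx = 625/243;  ∫_0^5/3 -20*x^3/9 dx = -3125/729;  ∫_0^5/3 100*x^2/81 dx = 12500/6561.
  Sum: 625/243 − 3125/729 + 12500/6561 = 1250/6561.
∫_0^5/3 u² dx = 15625/413343, so ||u||_L² = 125*sqrt(7)/1701.
∫_0^5/3 (u')² dx = 1250/6561, so ||u'||_L² = 25*sqrt(2)/81.
Ratio ||u||_L² / ||u'||_L² = 5*sqrt(14)/42.
Sharp Poincaré constant on H^1_0(0, 5/3) is C_P = L/π = 5/(3*π), achieved by sin(3*π/5·x).
A polynomial bump cannot attain the sharp Poincaré constant (only the first sine eigenfunction does), so the ratio is strictly less than C_P, consistent with ||u||_L² ≤ C_P ||u'||_L².


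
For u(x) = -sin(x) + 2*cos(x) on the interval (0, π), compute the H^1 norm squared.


||u||_{H^1(0,π)}^2 = 5*π

u'(x) = -2*sin(x) - cos(x).
Expand u² and (u')² and integrate term by term on (0, π), using: for integers n ≥ 1, ∫_0^π sin²(nx) dx = ∫_0^π cos²(nx) dx = π/2; for n ≠ n', ∫_0^π sin(nx)sin(n'x) dx = ∫_0^π cos(nx)cos(n'x) dx = 0; and by product-to-sum, ∫_0^π sin(nx)cos(n'x) dx = ½∫_0^π [sin((n+n')x) + sin((n−n')x)] dx, which is 0 when n+n' is even and 2n/(n²−n'²) when n+n' is odd (it need not vanish on (0, π)).
  u² squared terms: (-1)²·∫sin(x)² dx = 1·π/2 = π/2;  (2)²·∫cos(x)² dx = 4·π/2 = 2*π.
  u² cross terms: 2·(-1)·(2)·∫sin(x)·cos(x) dx = -4·(0) = 0.
  So ∫_0^π u² dx = π/2 + 2*π + 0 = 5*π/2.
  (u')² squared terms: (-1)²·∫cos(x)² dx = 1·π/2 = π/2;  (-2)²·∫sin(x)² dx = 4·π/2 = 2*π.
  (u')² cross terms: 2·(-1)·(-2)·∫cos(x)·sin(x) dx = 4·(0) = 0.
  So ∫_0^π (u')² dx = π/2 + 2*π + 0 = 5*π/2.
||u||_{H^1}^2 = (5*π/2) + (5*π/2) = 5*π.


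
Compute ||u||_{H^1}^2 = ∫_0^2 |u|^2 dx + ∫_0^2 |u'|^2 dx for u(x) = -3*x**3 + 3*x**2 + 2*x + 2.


||u||_{H^1}^2 = 17056/105

The H^1 norm (squared) on an interval (0, L) is
  ||u||_{H^1}^2 = ∫_0^L u(x)^2 dx + ∫_0^L u'(x)^2 dx.
Compute u'(x) = -9*x**2 + 6*x + 2.
Then u(x)^2 = 9*x**6 - 18*x**5 - 3*x**4 + 16*x**2 + 8*x + 4 and u'(x)^2 = 81*x**4 - 108*x**3 + 24*x + 4.
Integrate each monomial from 0 to 2 using ∫_0^2 c·x^n dx = c·2^(n+1)/(n+1):
  ∫_0^2 u(x)^2 dx = ∫_0^2 (9*x^6 - 18*x^5 - 3*x^4 + 16*x^2 + 8*x + 4) dx. Term by term:
    ∫_0^2 9*x^6 dx = 1152/7;  ∫_0^2 -18*x^5 dx = -192;  ∫_0^2 -3*x^4 dx = -96/5;
    ∫_0^2 16*x^2 dx = 128/3;  ∫_0^2 8*x dx = 16;  ∫_0^2 4 dx = 8.
  Sum: 1152/7 − 192 − 96/5 + 128/3 + 16 + 8 = 2104/105.
  ∫_0^2 u'(x)^2 dx = ∫_0^2 (81*x^4 - 108*x^3 + 24*x + 4) dx. Term by term:
    ∫_0^2 81*x^4 dx = 2592/5;  ∫_0^2 -108*x^3 dx = -432;  ∫_0^2 24*x dx = 48;
    ∫_0^2 4 dx = 8.
  Sum: 2592/5 − 432 + 48 + 8 = 712/5.
Adding: ||u||_{H^1}^2 = 2104/105 + 712/5 = 17056/105.


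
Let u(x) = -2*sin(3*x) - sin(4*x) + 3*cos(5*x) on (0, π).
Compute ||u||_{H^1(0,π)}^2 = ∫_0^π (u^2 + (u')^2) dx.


||u||_{H^1(0,π)}^2 = 416/3 + 291*π/2

u'(x) = -15*sin(5*x) - 6*cos(3*x) - 4*cos(4*x).
Expand u² and (u')² and integrate term by term on (0, π), using: for integers n ≥ 1, ∫_0^π sin²(nx) dx = ∫_0^π cos²(nx) dx = π/2; for n ≠ n', ∫_0^π sin(nx)sin(n'x) dx = ∫_0^π cos(nx)cos(n'x) dx = 0; and by product-to-sum, ∫_0^π sin(nx)cos(n'x) dx = ½∫_0^π [sin((n+n')x) + sin((n−n')x)] dx, which is 0 when n+n' is even and 2n/(n²−n'²) when n+n' is odd (it need not vanish on (0, π)).
  u² squared terms: (-1)²·∫sin(4x)² dx = 1·π/2 = π/2;  (-2)²·∫sin(3x)² dx = 4·π/2 = 2*π;  (3)²·∫cos(5x)² dx = 9·π/2 = 9*π/2.
  u² cross terms: 2·(-1)·(-2)·∫sin(4x)·sin(3x) dx = 4·(0) = 0;  2·(-1)·(3)·∫sin(4x)·cos(5x) dx = -6·(-8/9) = 16/3;  2·(-2)·(3)·∫sin(3x)·cos(5x) dx = -12·(0) = 0.
  So ∫_0^π u² dx = π/2 + 2*π + 9*π/2 + 0 + 16/3 + 0 = 16/3 + 7*π.
  (u')² squared terms: (-15)²·∫sin(5x)² dx = 225·π/2 = 225*π/2;  (-6)²·∫cos(3x)² dx = 36·π/2 = 18*π;  (-4)²·∫cos(4x)² dx = 16·π/2 = 8*π.
  (u')² cross terms: 2·(-15)·(-6)·∫sin(5x)·cos(3x) dx = 180·(0) = 0;  2·(-15)·(-4)·∫sin(5x)·cos(4x) dx = 120·(10/9) = 400/3;  2·(-6)·(-4)·∫cos(3x)·cos(4x) dx = 48·(0) = 0.
  So ∫_0^π (u')² dx = 225*π/2 + 18*π + 8*π + 0 + 400/3 + 0 = 400/3 + 277*π/2.
||u||_{H^1}^2 = (16/3 + 7*π) + (400/3 + 277*π/2) = 416/3 + 291*π/2.


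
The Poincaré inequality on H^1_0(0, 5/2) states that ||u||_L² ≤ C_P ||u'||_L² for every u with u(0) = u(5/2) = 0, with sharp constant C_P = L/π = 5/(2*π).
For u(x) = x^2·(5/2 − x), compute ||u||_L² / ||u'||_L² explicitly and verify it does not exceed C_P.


||u||_L² / ||u'||_L² = 5*sqrt(14)/28 < C_P = 5/(2*π).

u(x) = x^2·(5/2 − x), so u'(x) = x*(5 - 3*x).
u(x) = x^2·(5/2 − x) vanishes at x = 0 and x = 5/2, so u ∈ H^1_0(0, 5/2). Differentiate via the product rule and integrate the resulting polynomials term by term.
  ∫_0^5/2 u² dx = ∫_0^5/2 (x^6 - 5*x^5 + 25*x^4/4) dx. Term by term:
    ∫_0^5/2 x^6 dx = 78125/896;  ∫_0^5/2 -5*x^5 dx = -78125/384;  ∫_0^5/2 25*x^4/4 dx = 15625/128.
  Sum: 78125/896 − 78125/384 + 15625/128 = 15625/2688.
  ∫_0^5/2 (u')² dx = ∫_0^5/2 (9*x^4 - 30*x^3 + 25*x^2) dx. Term by term:
    ∫_0^5/2 9*x^4 dx = 5625/32;  ∫_0^5/2 -30*x^3 dx = -9375/32;  ∫_0^5/2 25*x^2 dx = 3125/24.
  Sum: 5625/32 − 9375/32 + 3125/24 = 625/48.
∫_0^5/2 u² dx = 15625/2688, so ||u||_L² = 125*sqrt(42)/336.
∫_0^5/2 (u')² dx = 625/48, so ||u'||_L² = 25*sqrt(3)/12.
Ratio ||u||_L² / ||u'||_L² = 5*sqrt(14)/28.
Sharp Poincaré constant on H^1_0(0, 5/2) is C_P = L/π = 5/(2*π), achieved by sin(2*π/5·x).
A polynomial bump cannot attain the sharp Poincaré constant (only the first sine eigenfunction does), so the ratio is strictly less than C_P, consistent with ||u||_L² ≤ C_P ||u'||_L².


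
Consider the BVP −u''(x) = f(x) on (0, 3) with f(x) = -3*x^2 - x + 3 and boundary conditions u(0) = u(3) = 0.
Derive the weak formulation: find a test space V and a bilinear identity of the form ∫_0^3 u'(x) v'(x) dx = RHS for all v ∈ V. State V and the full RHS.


V = H^1_0(0, 3) (so v(0) = v(3) = 0); weak form: ∫_0^3 u'v' dx = ∫_0^3 (-3*x^2 - x + 3) v dx for all v ∈ V.

Multiply both sides by a test function v and integrate from 0 to 3:
  ∫_0^3 −u''(x) v(x) dx = ∫_0^3 f(x) v(x) dx.
Integrate the LHS by parts once:
  ∫_0^3 −u'' v dx = −[u'(x) v(x)]_0^3 + ∫_0^3 u'(x) v'(x) dx.
Thus ∫_0^3 u'(x) v'(x) dx = ∫_0^3 f(x) v(x) dx + [u'(x) v(x)]_0^3.
Choose V so that boundary terms are either known or forced to vanish.
u is Dirichlet: u(0) = u(3) = 0. Let V = H^1_0(0, 3); then v(0) = v(3) = 0, and [u' v]_0^3 = 0.
Weak formulation: find u (satisfying any essential BC) such that ∫_0^3 u'(x) v'(x) dx = ∫_0^3 f v dx for all v ∈ V.
Substituting f(x) = -3*x^2 - x + 3, the right-hand side is ∫_0^3 (-3*x^2 - x + 3) v dx.


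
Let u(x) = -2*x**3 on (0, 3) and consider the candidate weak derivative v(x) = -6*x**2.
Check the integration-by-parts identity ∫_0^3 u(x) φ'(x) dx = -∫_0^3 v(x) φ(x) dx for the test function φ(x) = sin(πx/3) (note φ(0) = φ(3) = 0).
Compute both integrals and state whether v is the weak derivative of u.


LHS = -648/π^3 + 162/π, RHS = -648/π^3 + 162/π. Yes, v = u' weakly.

u(x) = -2*x**3, classical derivative u'(x) = -6*x**2.
φ(x) = sin(πx/3), so φ'(x) = π*cos(π*x/3)/3.
Note φ(0) = φ(3) = 0, so the boundary term u·φ vanishes.
LHS = ∫_0^3 u(x) φ'(x) dx = ∫_0^3 (-2*π*x^3*cos(π*x/3)/3) dx. Term by term:
  ∫_0^3 -2*π*x^3*cos(π*x/3)/3 dx = -648/π^3 + 162/π.
So LHS = -648/π^3 + 162/π.
∫_0^3 v(x) φ(x) dx = ∫_0^3 (-6*x^2*sin(π*x/3)) dx. Term by term:
  ∫_0^3 -6*x^2*sin(π*x/3) dx = -162/π + 648/π^3.
So RHS = -∫_0^3 v(x) φ(x) dx = -648/π^3 + 162/π.
LHS = RHS, so the identity holds for this test φ.
Moreover u is smooth here and v(x) = u'(x) = -6*x**2 pointwise, so the identity holds for every test function. Hence v is the weak derivative of u.


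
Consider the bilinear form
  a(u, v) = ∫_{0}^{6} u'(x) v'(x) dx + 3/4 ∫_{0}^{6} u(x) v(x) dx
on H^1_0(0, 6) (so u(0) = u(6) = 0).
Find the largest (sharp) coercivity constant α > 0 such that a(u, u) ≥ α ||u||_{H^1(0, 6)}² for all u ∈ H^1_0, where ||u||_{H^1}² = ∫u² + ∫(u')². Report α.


α = (π^2 + 27)/(π^2 + 36)

Coercivity of a(·,·) on H^1_0(0, 6) means a(u, u) ≥ α ||u||_{H^1}² for every u ∈ H^1_0.
The interval has length L = 6, and Poincaré/coercivity depend only on L. Here a(u, u) = ∫(u')² + (3/4)·∫u².
Here 0 < c = 3/4 < 1. The condition a(u,u) ≥ α||u||_{H^1}² reads (1−α)∫(u')² ≥ (α−c)∫u². Any admissible α is ≤ 1 (rapidly oscillating u have ∫u²/∫(u')² → 0), and α = 1 would force 0 ≥ (1−c)∫u², impossible since c < 1; so 1−α > 0. By the sharp Poincaré inequality on H^1_0 of an interval of length L, ∫(u')² ≥ (π/L)²∫u² with equality for the first sine mode sin(π(x−x₀)/L) (x₀ the left endpoint), so the inequality holds for all u iff (1−α)(π/L)² ≥ α − c, i.e. α ≤ ((π/L)² + c)/((π/L)² + 1) = (1 + c(L/π)²)/(1 + (L/π)²). With (π/L)² = π^2/36 and c = 3/4, the largest admissible constant is α = ((π/L)² + c)/((π/L)² + 1).
Simplifying, α = (π^2 + 27)/(π^2 + 36).


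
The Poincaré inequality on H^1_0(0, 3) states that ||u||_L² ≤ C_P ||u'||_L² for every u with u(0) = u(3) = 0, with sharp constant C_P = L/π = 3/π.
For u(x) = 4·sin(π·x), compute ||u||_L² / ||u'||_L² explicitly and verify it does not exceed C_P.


||u||_L² / ||u'||_L² = 1/π < C_P = 3/π.

u(x) = 4·sin(π·x), so u'(x) = 4*π*cos(π*x).
Writing u(x) = A·sin(kπx/L) with A = 4 and k = 3, use ∫_0^L sin²(kπx/L) dx = L/2 and ∫_0^L cos²(kπx/L) dx = L/2.
u² = 16·sin²(π·x) and (u')² = 16*π^2·cos²(π·x), and each of sin², cos² integrates to L/2 = 3/2 over (0, 3).
∫_0^3 u² dx = 24, so ||u||_L² = 2*sqrt(6).
∫_0^3 (u')² dx = 24*π^2, so ||u'||_L² = 2*sqrt(6)*π.
Ratio ||u||_L² / ||u'||_L² = 1/π.
Sharp Poincaré constant on H^1_0(0, 3) is C_P = L/π = 3/π, achieved by sin(π/3·x).
This is the k = 3 harmonic; the ratio L/(kπ) is strictly less than C_P = L/π, consistent with the sharp inequality ||u||_L² ≤ C_P ||u'||_L².


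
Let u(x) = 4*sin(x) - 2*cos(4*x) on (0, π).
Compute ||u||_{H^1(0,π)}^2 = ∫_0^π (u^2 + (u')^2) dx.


||u||_{H^1(0,π)}^2 = 544/15 + 50*π

u'(x) = 8*sin(4*x) + 4*cos(x).
Expand u² and (u')² and integrate term by term on (0, π), using: for integers n ≥ 1, ∫_0^π sin²(nx) dx = ∫_0^π cos²(nx) dx = π/2; for n ≠ n', ∫_0^π sin(nx)sin(n'x) dx = ∫_0^π cos(nx)cos(n'x) dx = 0; and by product-to-sum, ∫_0^π sin(nx)cos(n'x) dx = ½∫_0^π [sin((n+n')x) + sin((n−n')x)] dx, which is 0 when n+n' is even and 2n/(n²−n'²) when n+n' is odd (it need not vanish on (0, π)).
  u² squared terms: (-2)²·∫cos(4x)² dx = 4·π/2 = 2*π;  (4)²·∫sin(x)² dx = 16·π/2 = 8*π.
  u² cross terms: 2·(-2)·(4)·∫cos(4x)·sin(x) dx = -16·(-2/15) = 32/15.
  So ∫_0^π u² dx = 2*π + 8*π + 32/15 = 32/15 + 10*π.
  (u')² squared terms: (4)²·∫cos(x)² dx = 16·π/2 = 8*π;  (8)²·∫sin(4x)² dx = 64·π/2 = 32*π.
  (u')² cross terms: 2·(4)·(8)·∫cos(x)·sin(4x) dx = 64·(8/15) = 512/15.
  So ∫_0^π (u')² dx = 8*π + 32*π + 512/15 = 512/15 + 40*π.
||u||_{H^1}^2 = (32/15 + 10*π) + (512/15 + 40*π) = 544/15 + 50*π.


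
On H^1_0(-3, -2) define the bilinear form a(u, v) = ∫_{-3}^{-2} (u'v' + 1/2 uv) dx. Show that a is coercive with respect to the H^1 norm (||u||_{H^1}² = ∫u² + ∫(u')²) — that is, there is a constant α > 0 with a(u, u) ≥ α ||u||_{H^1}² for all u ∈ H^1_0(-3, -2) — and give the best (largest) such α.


α = (1/2 + π^2)/(1 + π^2)

Coercivity of a(·,·) on H^1_0(-3, -2) means a(u, u) ≥ α ||u||_{H^1}² for every u ∈ H^1_0.
The interval has length L = 1, and Poincaré/coercivity depend only on L. Here a(u, u) = ∫(u')² + (1/2)·∫u².
Here 0 < c = 1/2 < 1. The condition a(u,u) ≥ α||u||_{H^1}² reads (1−α)∫(u')² ≥ (α−c)∫u². Any admissible α is ≤ 1 (rapidly oscillating u have ∫u²/∫(u')² → 0), and α = 1 would force 0 ≥ (1−c)∫u², impossible since c < 1; so 1−α > 0. By the sharp Poincaré inequality on H^1_0 of an interval of length L, ∫(u')² ≥ (π/L)²∫u² with equality for the first sine mode sin(π(x−x₀)/L) (x₀ the left endpoint), so the inequality holds for all u iff (1−α)(π/L)² ≥ α − c, i.e. α ≤ ((π/L)² + c)/((π/L)² + 1) = (1 + c(L/π)²)/(1 + (L/π)²). With (π/L)² = π^2 and c = 1/2, the largest admissible constant is α = ((π/L)² + c)/((π/L)² + 1).
Simplifying, α = (1/2 + π^2)/(1 + π^2).


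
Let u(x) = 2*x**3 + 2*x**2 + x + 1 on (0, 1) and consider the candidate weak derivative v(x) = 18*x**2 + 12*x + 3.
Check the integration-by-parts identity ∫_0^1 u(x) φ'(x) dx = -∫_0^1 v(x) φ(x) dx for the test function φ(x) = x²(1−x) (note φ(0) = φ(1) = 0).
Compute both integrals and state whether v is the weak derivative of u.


LHS = -29/60, RHS = -29/20. No, v is not the weak derivative of u.

u(x) = 2*x**3 + 2*x**2 + x + 1, classical derivative u'(x) = 6*x**2 + 4*x + 1.
φ(x) = x²(1−x), so φ'(x) = x*(2 - 3*x).
Note φ(0) = φ(1) = 0, so the boundary term u·φ vanishes.
LHS = ∫_0^1 u(x) φ'(x) dx = ∫_0^1 (-6*x^5 - 2*x^4 + x^3 - x^2 + 2*x) dx. Term by term:
  ∫_0^1 -6*x^5 dx = -1;  ∫_0^1 -2*x^4 dx = -2/5;  ∫_0^1 x^3 dx = 1/4;
  ∫_0^1 -x^2 dx = -1/3;  ∫_0^1 2*x dx = 1.
Sum: -1 − 2/5 + 1/4 − 1/3 + 1 = -29/60.
So LHS = -29/60.
∫_0^1 v(x) φ(x) dx = ∫_0^1 (-18*x^5 + 6*x^4 + 9*x^3 + 3*x^2) dx. Term by term:
  ∫_0^1 -18*x^5 dx = -3;  ∫_0^1 6*x^4 dx = 6/5;  ∫_0^1 9*x^3 dx = 9/4;
  ∫_0^1 3*x^2 dx = 1.
Sum: -3 + 6/5 + 9/4 + 1 = 29/20.
So RHS = -∫_0^1 v(x) φ(x) dx = -29/20.
LHS − RHS = 29/30 ≠ 0, so the identity fails.
(For a valid weak derivative the identity must hold for EVERY test function, in particular this one. The failure shows v is NOT the weak derivative of u.)
Correct weak derivative would be u'(x) = 6*x**2 + 4*x + 1.


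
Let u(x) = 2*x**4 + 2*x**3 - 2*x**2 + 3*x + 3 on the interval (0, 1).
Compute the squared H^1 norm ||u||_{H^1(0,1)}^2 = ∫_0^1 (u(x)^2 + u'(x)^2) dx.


||u||_{H^1}^2 = 3655/63

The H^1 norm (squared) on an interval (0, L) is
  ||u||_{H^1}^2 = ∫_0^L u(x)^2 dx + ∫_0^L u'(x)^2 dx.
Compute u'(x) = 8*x**3 + 6*x**2 - 4*x + 3.
Then u(x)^2 = 4*x**8 + 8*x**7 - 4*x**6 + 4*x**5 + 28*x**4 - 3*x**2 + 18*x + 9 and u'(x)^2 = 64*x**6 + 96*x**5 - 28*x**4 + 52*x**2 - 24*x + 9.
Integrate each monomial from 0 to 1 using ∫_0^1 c·x^n dx = c·1^(n+1)/(n+1):
  ∫_0^1 u(x)^2 dx = ∫_0^1 (4*x^8 + 8*x^7 - 4*x^6 + 4*x^5 + 28*x^4 - 3*x^2 + 18*x + 9) dx. Term by term:
    ∫_0^1 4*x^8 dx = 4/9;  ∫_0^1 8*x^7 dx = 1;  ∫_0^1 -4*x^6 dx = -4/7;
    ∫_0^1 4*x^5 dx = 2/3;  ∫_0^1 28*x^4 dx = 28/5;  ∫_0^1 -3*x^2 dx = -1;
    ∫_0^1 18*x dx = 9;  ∫_0^1 9 dx = 9.
  Sum: 4/9 + 1 − 4/7 + 2/3 + 28/5 − 1 + 9 + 9 = 7604/315.
  ∫_0^1 u'(x)^2 dx = ∫_0^1 (64*x^6 + 96*x^5 - 28*x^4 + 52*x^2 - 24*x + 9) dx. Term by term:
    ∫_0^1 64*x^6 dx = 64/7;  ∫_0^1 96*x^5 dx = 16;  ∫_0^1 -28*x^4 dx = -28/5;
    ∫_0^1 52*x^2 dx = 52/3;  ∫_0^1 -24*x dx = -12;  ∫_0^1 9 dx = 9.
  Sum: 64/7 + 16 − 28/5 + 52/3 − 12 + 9 = 3557/105.
Adding: ||u||_{H^1}^2 = 7604/315 + 3557/105 = 3655/63.


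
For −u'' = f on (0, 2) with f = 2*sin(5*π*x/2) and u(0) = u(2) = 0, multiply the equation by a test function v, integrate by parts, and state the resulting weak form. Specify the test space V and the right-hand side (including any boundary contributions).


V = H^1_0(0, 2) (so v(0) = v(2) = 0); weak form: ∫_0^2 u'v' dx = ∫_0^2 (2*sin(5*π*x/2)) v dx for all v ∈ V.

Multiply both sides by a test function v and integrate from 0 to 2:
  ∫_0^2 −u''(x) v(x) dx = ∫_0^2 f(x) v(x) dx.
Integrate the LHS by parts once:
  ∫_0^2 −u'' v dx = −[u'(x) v(x)]_0^2 + ∫_0^2 u'(x) v'(x) dx.
Thus ∫_0^2 u'(x) v'(x) dx = ∫_0^2 f(x) v(x) dx + [u'(x) v(x)]_0^2.
Choose V so that boundary terms are either known or forced to vanish.
u is Dirichlet: u(0) = u(2) = 0. Let V = H^1_0(0, 2); then v(0) = v(2) = 0, and [u' v]_0^2 = 0.
Weak formulation: find u (satisfying any essential BC) such that ∫_0^2 u'(x) v'(x) dx = ∫_0^2 f v dx for all v ∈ V.
Substituting f(x) = 2*sin(5*π*x/2), the right-hand side is ∫_0^2 (2*sin(5*π*x/2)) v dx.
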